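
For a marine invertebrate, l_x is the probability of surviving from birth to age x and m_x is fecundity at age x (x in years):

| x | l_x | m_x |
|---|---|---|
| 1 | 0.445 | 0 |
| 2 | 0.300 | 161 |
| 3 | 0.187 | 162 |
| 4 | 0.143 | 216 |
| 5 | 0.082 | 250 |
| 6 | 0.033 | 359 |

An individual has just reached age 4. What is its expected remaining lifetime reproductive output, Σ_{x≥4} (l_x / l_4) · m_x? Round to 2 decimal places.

l_4 = 0.143. Conditional survival from age 4 to x is l_x / l_4.
  x=4: (0.143/0.143) × 216 = 216.0000
  x=5: (0.082/0.143) × 250 = 143.3566
  x=6: (0.033/0.143) × 359 = 82.8462
Sum = 216.0000 + 143.3566 + 82.8462 = 442.2028

442.20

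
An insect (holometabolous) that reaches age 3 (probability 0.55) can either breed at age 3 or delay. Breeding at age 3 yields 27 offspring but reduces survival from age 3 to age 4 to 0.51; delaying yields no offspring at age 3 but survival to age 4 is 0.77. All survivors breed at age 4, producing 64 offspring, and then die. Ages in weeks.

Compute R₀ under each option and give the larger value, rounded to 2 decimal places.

breed at age 3: R₀ = 0.55 × (27 + 0.51 × 64) = 0.55 × 59.6400 = 32.8020
delay to age 4: R₀ = 0.55 × (0.77 × 64) = 0.55 × 49.2800 = 27.1040
Higher: breed at age 3 (32.8020).

32.80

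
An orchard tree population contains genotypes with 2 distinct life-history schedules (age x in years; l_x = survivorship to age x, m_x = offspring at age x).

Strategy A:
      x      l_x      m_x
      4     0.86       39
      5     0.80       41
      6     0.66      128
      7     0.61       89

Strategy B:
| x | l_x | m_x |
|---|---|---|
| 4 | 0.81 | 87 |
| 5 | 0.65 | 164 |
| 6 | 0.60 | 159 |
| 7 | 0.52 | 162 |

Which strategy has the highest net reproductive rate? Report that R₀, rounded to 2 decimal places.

Strategy A: R₀ = 0.86×39 + 0.80×41 + 0.66×128 + 0.61×89 = 205.1100
Strategy B: R₀ = 0.81×87 + 0.65×164 + 0.60×159 + 0.52×162 = 356.7100
Highest R₀: strategy B with 356.7100.

356.71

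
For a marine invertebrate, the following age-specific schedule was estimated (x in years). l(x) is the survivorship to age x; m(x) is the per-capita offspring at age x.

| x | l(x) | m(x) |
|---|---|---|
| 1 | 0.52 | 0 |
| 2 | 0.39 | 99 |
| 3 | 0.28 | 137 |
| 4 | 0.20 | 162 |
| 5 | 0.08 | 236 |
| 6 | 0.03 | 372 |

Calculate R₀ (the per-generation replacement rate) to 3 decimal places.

139.410

R₀ = Σ l(x) m(x):
  age 1: 0.52 × 0 = 0.0000
  age 2: 0.39 × 99 = 38.6100
  age 3: 0.28 × 137 = 38.3600
  age 4: 0.20 × 162 = 32.4000
  age 5: 0.08 × 236 = 18.8800
  age 6: 0.03 × 372 = 11.1600
R₀ = 0.0000 + 38.6100 + 38.3600 + 32.4000 + 18.8800 + 11.1600 = 139.4100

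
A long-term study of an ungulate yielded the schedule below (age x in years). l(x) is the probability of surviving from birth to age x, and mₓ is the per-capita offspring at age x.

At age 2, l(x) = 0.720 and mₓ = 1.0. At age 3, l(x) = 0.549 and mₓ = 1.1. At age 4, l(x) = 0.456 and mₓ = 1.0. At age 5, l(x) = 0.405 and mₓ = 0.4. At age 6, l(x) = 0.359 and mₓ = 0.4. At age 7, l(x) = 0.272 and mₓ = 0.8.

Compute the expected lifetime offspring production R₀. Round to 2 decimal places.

R₀ = Σ l(x) mₓ:
  age 2: 0.720 × 1.0 = 0.7200
  age 3: 0.549 × 1.1 = 0.6039
  age 4: 0.456 × 1.0 = 0.4560
  age 5: 0.405 × 0.4 = 0.1620
  age 6: 0.359 × 0.4 = 0.1436
  age 7: 0.272 × 0.8 = 0.2176
R₀ = 0.7200 + 0.6039 + 0.4560 + 0.1620 + 0.1436 + 0.2176 = 2.3031

2.30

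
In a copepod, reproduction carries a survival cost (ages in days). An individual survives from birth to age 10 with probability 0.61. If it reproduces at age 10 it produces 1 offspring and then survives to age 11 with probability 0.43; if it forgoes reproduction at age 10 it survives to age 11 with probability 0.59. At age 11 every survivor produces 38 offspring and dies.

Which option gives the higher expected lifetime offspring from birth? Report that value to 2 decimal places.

breed at age 10: R₀ = 0.61 × (1 + 0.43 × 38) = 0.61 × 17.3400 = 10.5774
delay to age 11: R₀ = 0.61 × (0.59 × 38) = 0.61 × 22.4200 = 13.6762
Higher: delay to age 11 (13.6762).

13.68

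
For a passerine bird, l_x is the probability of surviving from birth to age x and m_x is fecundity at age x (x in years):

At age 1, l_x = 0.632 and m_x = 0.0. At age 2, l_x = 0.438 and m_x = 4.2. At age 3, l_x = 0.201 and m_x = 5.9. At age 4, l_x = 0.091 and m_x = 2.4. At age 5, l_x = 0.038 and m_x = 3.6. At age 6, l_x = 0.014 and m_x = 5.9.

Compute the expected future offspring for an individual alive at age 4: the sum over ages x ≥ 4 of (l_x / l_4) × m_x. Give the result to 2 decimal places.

l_4 = 0.091. Conditional survival from age 4 to x is l_x / l_4.
  x=4: (0.091/0.091) × 2.4 = 2.4000
  x=5: (0.038/0.091) × 3.6 = 1.5033
  x=6: (0.014/0.091) × 5.9 = 0.9077
Sum = 2.4000 + 1.5033 + 0.9077 = 4.8110

4.81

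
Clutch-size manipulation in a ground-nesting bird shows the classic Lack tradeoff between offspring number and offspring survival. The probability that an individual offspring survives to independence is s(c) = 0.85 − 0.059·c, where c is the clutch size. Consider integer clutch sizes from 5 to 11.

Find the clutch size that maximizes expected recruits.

7

Expected recruits = c × s(c):
  c=5: 5 × 0.555 = 2.775
  c=6: 6 × 0.496 = 2.976
  c=7: 7 × 0.437 = 3.059
  c=8: 8 × 0.378 = 3.024
  c=9: 9 × 0.319 = 2.871
  c=10: 10 × 0.260 = 2.600
  c=11: 11 × 0.201 = 2.211
Maximum at c = 7 (3.059 recruits).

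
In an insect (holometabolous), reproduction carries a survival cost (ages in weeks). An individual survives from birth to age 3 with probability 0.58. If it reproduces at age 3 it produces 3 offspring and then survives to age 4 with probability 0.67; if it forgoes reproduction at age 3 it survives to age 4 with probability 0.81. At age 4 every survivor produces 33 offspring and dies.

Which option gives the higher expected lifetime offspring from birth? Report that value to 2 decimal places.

breed at age 3: R₀ = 0.58 × (3 + 0.67 × 33) = 0.58 × 25.1100 = 14.5638
delay to age 4: R₀ = 0.58 × (0.81 × 33) = 0.58 × 26.7300 = 15.5034
Higher: delay to age 4 (15.5034).

15.50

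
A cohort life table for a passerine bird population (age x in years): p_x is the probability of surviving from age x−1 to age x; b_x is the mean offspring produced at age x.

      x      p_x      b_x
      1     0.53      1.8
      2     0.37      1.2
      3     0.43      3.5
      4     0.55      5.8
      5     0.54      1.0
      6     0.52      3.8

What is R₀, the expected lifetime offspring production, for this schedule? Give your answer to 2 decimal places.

1.83

Survivorship from birth: l_x = p_1·p_2·…·p_x.
  l_1 = 0.53000
  l_2 = 0.19610
  l_3 = 0.08432
  l_4 = 0.04638
  l_5 = 0.02504
  l_6 = 0.01302
R₀ = Σ l_x b_x:
  age 1: 0.53000 × 1.8 = 0.9540
  age 2: 0.19610 × 1.2 = 0.2353
  age 3: 0.08432 × 3.5 = 0.2951
  age 4: 0.04638 × 5.8 = 0.2690
  age 5: 0.02504 × 1.0 = 0.0250
  age 6: 0.01302 × 3.8 = 0.0495
R₀ = 0.9540 + 0.2353 + 0.2951 + 0.2690 + 0.0250 + 0.0495 = 1.8280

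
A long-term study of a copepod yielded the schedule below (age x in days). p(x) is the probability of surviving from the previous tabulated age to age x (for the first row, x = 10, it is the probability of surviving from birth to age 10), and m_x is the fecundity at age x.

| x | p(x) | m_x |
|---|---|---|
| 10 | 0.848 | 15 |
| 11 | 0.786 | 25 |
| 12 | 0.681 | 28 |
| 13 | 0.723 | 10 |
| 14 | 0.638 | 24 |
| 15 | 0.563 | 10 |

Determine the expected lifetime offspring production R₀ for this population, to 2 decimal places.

51.58

Survivorship from birth: l_x = p_10·p_11·…·p_x.
  l_10 = 0.84800
  l_11 = 0.66653
  l_12 = 0.45391
  l_13 = 0.32817
  l_14 = 0.20937
  l_15 = 0.11788
R₀ = Σ l_x m_x:
  age 10: 0.84800 × 15 = 12.7200
  age 11: 0.66653 × 25 = 16.6632
  age 12: 0.45391 × 28 = 12.7095
  age 13: 0.32817 × 10 = 3.2817
  age 14: 0.20937 × 24 = 5.0249
  age 15: 0.11788 × 10 = 1.1788
R₀ = 12.7200 + 16.6632 + 12.7095 + 3.2817 + 5.0249 + 1.1788 = 51.5781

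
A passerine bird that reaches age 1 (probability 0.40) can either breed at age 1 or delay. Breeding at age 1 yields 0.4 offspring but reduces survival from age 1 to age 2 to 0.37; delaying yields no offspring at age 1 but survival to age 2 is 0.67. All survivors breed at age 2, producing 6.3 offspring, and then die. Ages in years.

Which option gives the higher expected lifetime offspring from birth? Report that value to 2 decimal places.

breed at age 1: R₀ = 0.40 × (0.4 + 0.37 × 6.3) = 0.40 × 2.7310 = 1.0924
delay to age 2: R₀ = 0.40 × (0.67 × 6.3) = 0.40 × 4.2210 = 1.6884
Higher: delay to age 2 (1.6884).

1.69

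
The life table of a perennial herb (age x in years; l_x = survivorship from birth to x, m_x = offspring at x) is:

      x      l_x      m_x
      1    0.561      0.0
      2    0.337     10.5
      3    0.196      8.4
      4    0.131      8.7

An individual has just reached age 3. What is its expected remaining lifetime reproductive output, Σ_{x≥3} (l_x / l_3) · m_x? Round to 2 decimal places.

l_3 = 0.196. Conditional survival from age 3 to x is l_x / l_3.
  x=3: (0.196/0.196) × 8.4 = 8.4000
  x=4: (0.131/0.196) × 8.7 = 5.8148
Sum = 8.4000 + 5.8148 = 14.2148

14.21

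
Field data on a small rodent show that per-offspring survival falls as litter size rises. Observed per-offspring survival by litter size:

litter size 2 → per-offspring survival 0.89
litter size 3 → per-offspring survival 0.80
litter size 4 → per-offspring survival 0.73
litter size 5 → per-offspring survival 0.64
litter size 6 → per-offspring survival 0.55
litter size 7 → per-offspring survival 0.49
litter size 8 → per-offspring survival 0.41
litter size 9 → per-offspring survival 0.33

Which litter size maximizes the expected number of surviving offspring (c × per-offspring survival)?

7

Expected surviving offspring = c × s(c):
  c=2: 2 × 0.89 = 1.780
  c=3: 3 × 0.80 = 2.400
  c=4: 4 × 0.73 = 2.920
  c=5: 5 × 0.64 = 3.200
  c=6: 6 × 0.55 = 3.300
  c=7: 7 × 0.49 = 3.430
  c=8: 8 × 0.41 = 3.280
  c=9: 9 × 0.33 = 2.970
Maximum at c = 7 (3.430 surviving offspring).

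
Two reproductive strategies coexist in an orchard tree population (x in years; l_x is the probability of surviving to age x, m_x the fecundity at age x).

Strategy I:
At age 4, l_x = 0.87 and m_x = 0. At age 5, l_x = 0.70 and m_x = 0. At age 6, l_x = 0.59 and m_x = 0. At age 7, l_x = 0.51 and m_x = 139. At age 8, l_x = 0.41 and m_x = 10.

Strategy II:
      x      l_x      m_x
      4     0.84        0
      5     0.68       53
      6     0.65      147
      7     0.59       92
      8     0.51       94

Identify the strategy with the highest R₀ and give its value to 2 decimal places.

233.81

Strategy I: R₀ = 0.87×0 + 0.70×0 + 0.59×0 + 0.51×139 + 0.41×10 = 74.9900
Strategy II: R₀ = 0.84×0 + 0.68×53 + 0.65×147 + 0.59×92 + 0.51×94 = 233.8100
Highest R₀: strategy II with 233.8100.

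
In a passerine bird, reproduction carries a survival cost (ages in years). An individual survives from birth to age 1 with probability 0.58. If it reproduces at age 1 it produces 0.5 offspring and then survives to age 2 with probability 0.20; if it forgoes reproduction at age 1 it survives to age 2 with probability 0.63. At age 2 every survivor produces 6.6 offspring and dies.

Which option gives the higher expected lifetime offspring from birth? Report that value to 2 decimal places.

2.41

breed at age 1: R₀ = 0.58 × (0.5 + 0.20 × 6.6) = 0.58 × 1.8200 = 1.0556
delay to age 2: R₀ = 0.58 × (0.63 × 6.6) = 0.58 × 4.1580 = 2.4116
Higher: delay to age 2 (2.4116).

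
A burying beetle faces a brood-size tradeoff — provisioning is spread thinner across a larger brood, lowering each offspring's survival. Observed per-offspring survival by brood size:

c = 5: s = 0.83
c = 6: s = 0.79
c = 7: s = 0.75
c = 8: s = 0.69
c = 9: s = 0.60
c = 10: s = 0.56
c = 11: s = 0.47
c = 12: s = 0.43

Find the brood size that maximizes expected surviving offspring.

10

Expected surviving offspring = c × s(c):
  c=5: 5 × 0.83 = 4.150
  c=6: 6 × 0.79 = 4.740
  c=7: 7 × 0.75 = 5.250
  c=8: 8 × 0.69 = 5.520
  c=9: 9 × 0.60 = 5.400
  c=10: 10 × 0.56 = 5.600
  c=11: 11 × 0.47 = 5.170
  c=12: 12 × 0.43 = 5.160
Maximum at c = 10 (5.600 surviving offspring).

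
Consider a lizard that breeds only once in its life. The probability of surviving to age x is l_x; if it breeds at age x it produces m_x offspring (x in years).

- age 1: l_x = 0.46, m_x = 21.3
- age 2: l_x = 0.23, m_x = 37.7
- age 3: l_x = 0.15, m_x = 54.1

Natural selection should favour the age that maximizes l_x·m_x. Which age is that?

Expected offspring if breeding at age x = l_x × m_x:
  age 1: 0.46 × 21.3 = 9.798
  age 2: 0.23 × 37.7 = 8.671
  age 3: 0.15 × 54.1 = 8.115
Maximum at age 1 (9.798).

1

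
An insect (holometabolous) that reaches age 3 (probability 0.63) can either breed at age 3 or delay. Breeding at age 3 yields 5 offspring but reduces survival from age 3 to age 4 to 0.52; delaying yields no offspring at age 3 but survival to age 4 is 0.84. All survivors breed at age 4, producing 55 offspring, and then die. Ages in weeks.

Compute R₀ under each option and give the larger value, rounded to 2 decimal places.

29.11

breed at age 3: R₀ = 0.63 × (5 + 0.52 × 55) = 0.63 × 33.6000 = 21.1680
delay to age 4: R₀ = 0.63 × (0.84 × 55) = 0.63 × 46.2000 = 29.1060
Higher: delay to age 4 (29.1060).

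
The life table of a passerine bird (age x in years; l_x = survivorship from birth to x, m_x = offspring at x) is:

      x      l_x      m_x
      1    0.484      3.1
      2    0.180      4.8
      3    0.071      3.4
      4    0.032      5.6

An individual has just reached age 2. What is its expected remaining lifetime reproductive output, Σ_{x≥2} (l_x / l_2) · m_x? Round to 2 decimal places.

l_2 = 0.180. Conditional survival from age 2 to x is l_x / l_2.
  x=2: (0.180/0.180) × 4.8 = 4.8000
  x=3: (0.071/0.180) × 3.4 = 1.3411
  x=4: (0.032/0.180) × 5.6 = 0.9956
Sum = 4.8000 + 1.3411 + 0.9956 = 7.1367

7.14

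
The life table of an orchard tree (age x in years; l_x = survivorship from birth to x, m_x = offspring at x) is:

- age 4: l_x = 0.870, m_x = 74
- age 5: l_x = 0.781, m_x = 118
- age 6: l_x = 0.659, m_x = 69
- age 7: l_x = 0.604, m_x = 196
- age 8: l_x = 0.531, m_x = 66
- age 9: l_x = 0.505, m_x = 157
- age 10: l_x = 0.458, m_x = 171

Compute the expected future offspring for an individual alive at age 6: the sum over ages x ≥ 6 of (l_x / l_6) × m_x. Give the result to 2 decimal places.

540.98

l_6 = 0.659. Conditional survival from age 6 to x is l_x / l_6.
  x=6: (0.659/0.659) × 69 = 69.0000
  x=7: (0.604/0.659) × 196 = 179.6419
  x=8: (0.531/0.659) × 66 = 53.1806
  x=9: (0.505/0.659) × 157 = 120.3111
  x=10: (0.458/0.659) × 171 = 118.8437
Sum = 69.0000 + 179.6419 + 53.1806 + 120.3111 + 118.8437 = 540.9772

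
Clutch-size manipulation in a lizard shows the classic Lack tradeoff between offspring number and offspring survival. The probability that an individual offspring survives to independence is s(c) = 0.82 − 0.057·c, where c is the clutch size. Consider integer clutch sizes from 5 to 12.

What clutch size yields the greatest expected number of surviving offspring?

7

Expected surviving offspring = c × s(c):
  c=5: 5 × 0.535 = 2.675
  c=6: 6 × 0.478 = 2.868
  c=7: 7 × 0.421 = 2.947
  c=8: 8 × 0.364 = 2.912
  c=9: 9 × 0.307 = 2.763
  c=10: 10 × 0.250 = 2.500
  c=11: 11 × 0.193 = 2.123
  c=12: 12 × 0.136 = 1.632
Maximum at c = 7 (2.947 surviving offspring).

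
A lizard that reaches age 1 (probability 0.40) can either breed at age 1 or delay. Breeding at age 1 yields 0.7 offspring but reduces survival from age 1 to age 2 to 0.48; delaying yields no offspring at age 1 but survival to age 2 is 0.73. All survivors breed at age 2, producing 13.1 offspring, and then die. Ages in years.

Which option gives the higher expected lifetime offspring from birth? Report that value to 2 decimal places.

3.83

breed at age 1: R₀ = 0.40 × (0.7 + 0.48 × 13.1) = 0.40 × 6.9880 = 2.7952
delay to age 2: R₀ = 0.40 × (0.73 × 13.1) = 0.40 × 9.5630 = 3.8252
Higher: delay to age 2 (3.8252).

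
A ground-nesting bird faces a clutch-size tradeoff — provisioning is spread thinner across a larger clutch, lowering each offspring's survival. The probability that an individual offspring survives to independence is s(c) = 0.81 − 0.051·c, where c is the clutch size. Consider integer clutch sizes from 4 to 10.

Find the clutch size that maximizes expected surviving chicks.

Expected surviving chicks = c × s(c):
  c=4: 4 × 0.606 = 2.424
  c=5: 5 × 0.555 = 2.775
  c=6: 6 × 0.504 = 3.024
  c=7: 7 × 0.453 = 3.171
  c=8: 8 × 0.402 = 3.216
  c=9: 9 × 0.351 = 3.159
  c=10: 10 × 0.300 = 3.000
Maximum at c = 8 (3.216 surviving chicks).

8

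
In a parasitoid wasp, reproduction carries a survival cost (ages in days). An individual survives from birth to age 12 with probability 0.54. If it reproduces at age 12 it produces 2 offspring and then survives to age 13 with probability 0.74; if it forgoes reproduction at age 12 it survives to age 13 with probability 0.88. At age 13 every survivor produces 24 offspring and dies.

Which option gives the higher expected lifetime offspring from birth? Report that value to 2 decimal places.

breed at age 12: R₀ = 0.54 × (2 + 0.74 × 24) = 0.54 × 19.7600 = 10.6704
delay to age 13: R₀ = 0.54 × (0.88 × 24) = 0.54 × 21.1200 = 11.4048
Higher: delay to age 13 (11.4048).

11.40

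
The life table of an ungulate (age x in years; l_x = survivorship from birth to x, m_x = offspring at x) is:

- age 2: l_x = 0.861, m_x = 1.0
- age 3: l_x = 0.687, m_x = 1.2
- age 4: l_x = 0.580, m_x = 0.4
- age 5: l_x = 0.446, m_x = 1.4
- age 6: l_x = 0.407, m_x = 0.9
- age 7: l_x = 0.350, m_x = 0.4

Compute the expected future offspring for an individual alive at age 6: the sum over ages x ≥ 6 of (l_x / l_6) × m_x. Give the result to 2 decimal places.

l_6 = 0.407. Conditional survival from age 6 to x is l_x / l_6.
  x=6: (0.407/0.407) × 0.9 = 0.9000
  x=7: (0.350/0.407) × 0.4 = 0.3440
Sum = 0.9000 + 0.3440 = 1.2440

1.24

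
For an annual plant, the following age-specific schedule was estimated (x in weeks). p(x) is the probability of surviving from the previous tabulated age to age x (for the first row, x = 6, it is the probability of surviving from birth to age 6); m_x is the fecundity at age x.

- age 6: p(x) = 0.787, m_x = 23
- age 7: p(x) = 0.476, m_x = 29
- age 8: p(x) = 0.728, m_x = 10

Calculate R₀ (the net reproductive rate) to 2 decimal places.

Survivorship from birth: l_x = p_6·p_7·…·p_x.
  l_6 = 0.78700
  l_7 = 0.37461
  l_8 = 0.27272
R₀ = Σ l_x m_x:
  age 6: 0.78700 × 23 = 18.1010
  age 7: 0.37461 × 29 = 10.8637
  age 8: 0.27272 × 10 = 2.7272
R₀ = 18.1010 + 10.8637 + 2.7272 = 31.6919

31.69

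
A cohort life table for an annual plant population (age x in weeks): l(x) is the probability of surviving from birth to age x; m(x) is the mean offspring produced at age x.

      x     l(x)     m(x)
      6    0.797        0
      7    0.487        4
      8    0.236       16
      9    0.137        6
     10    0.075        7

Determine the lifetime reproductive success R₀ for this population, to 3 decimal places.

R₀ = Σ l(x) m(x):
  age 6: 0.797 × 0 = 0.0000
  age 7: 0.487 × 4 = 1.9480
  age 8: 0.236 × 16 = 3.7760
  age 9: 0.137 × 6 = 0.8220
  age 10: 0.075 × 7 = 0.5250
R₀ = 0.0000 + 1.9480 + 3.7760 + 0.8220 + 0.5250 = 7.0710

7.071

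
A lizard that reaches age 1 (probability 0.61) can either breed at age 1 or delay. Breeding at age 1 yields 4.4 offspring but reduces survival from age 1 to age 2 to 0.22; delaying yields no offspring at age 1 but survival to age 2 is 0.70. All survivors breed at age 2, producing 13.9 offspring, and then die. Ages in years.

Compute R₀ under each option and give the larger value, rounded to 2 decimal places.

breed at age 1: R₀ = 0.61 × (4.4 + 0.22 × 13.9) = 0.61 × 7.4580 = 4.5494
delay to age 2: R₀ = 0.61 × (0.70 × 13.9) = 0.61 × 9.7300 = 5.9353
Higher: delay to age 2 (5.9353).

5.94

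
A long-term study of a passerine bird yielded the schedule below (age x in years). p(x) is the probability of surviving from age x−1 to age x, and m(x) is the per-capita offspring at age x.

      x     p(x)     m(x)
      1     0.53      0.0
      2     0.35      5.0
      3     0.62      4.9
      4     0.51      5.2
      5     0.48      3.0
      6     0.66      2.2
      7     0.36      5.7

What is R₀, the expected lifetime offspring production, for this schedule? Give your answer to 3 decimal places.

1.960

Survivorship from birth: l_x = p_1·p_2·…·p_x.
  l_1 = 0.53000
  l_2 = 0.18550
  l_3 = 0.11501
  l_4 = 0.05866
  l_5 = 0.02815
  l_6 = 0.01858
  l_7 = 0.00669
R₀ = Σ l_x m(x):
  age 1: 0.53000 × 0.0 = 0.0000
  age 2: 0.18550 × 5.0 = 0.9275
  age 3: 0.11501 × 4.9 = 0.5635
  age 4: 0.05866 × 5.2 = 0.3050
  age 5: 0.02815 × 3.0 = 0.0844
  age 6: 0.01858 × 2.2 = 0.0409
  age 7: 0.00669 × 5.7 = 0.0381
R₀ = 0.0000 + 0.9275 + 0.5635 + 0.3050 + 0.0844 + 0.0409 + 0.0381 = 1.9595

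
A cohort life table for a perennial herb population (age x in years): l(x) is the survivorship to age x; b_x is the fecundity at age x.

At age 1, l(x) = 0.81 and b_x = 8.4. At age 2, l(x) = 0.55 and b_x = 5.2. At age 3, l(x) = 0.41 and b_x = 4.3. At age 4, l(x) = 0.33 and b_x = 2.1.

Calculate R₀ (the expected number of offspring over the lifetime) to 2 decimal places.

R₀ = Σ l(x) b_x:
  age 1: 0.81 × 8.4 = 6.8040
  age 2: 0.55 × 5.2 = 2.8600
  age 3: 0.41 × 4.3 = 1.7630
  age 4: 0.33 × 2.1 = 0.6930
R₀ = 6.8040 + 2.8600 + 1.7630 + 0.6930 = 12.1200

12.12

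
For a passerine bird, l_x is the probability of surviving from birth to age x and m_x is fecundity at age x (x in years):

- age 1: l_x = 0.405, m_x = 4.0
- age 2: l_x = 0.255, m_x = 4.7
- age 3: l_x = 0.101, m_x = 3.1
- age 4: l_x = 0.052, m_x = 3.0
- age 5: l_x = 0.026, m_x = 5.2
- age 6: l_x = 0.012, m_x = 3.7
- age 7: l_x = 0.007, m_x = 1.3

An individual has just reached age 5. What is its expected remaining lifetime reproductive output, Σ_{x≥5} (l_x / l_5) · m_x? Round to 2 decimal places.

l_5 = 0.026. Conditional survival from age 5 to x is l_x / l_5.
  x=5: (0.026/0.026) × 5.2 = 5.2000
  x=6: (0.012/0.026) × 3.7 = 1.7077
  x=7: (0.007/0.026) × 1.3 = 0.3500
Sum = 5.2000 + 1.7077 + 0.3500 = 7.2577

7.26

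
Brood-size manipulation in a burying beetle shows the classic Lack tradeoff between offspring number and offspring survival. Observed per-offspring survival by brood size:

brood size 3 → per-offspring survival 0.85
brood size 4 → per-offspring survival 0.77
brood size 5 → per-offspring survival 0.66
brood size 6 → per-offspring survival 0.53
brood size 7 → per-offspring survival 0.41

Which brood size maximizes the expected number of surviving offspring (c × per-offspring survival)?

Expected surviving offspring = c × s(c):
  c=3: 3 × 0.85 = 2.550
  c=4: 4 × 0.77 = 3.080
  c=5: 5 × 0.66 = 3.300
  c=6: 6 × 0.53 = 3.180
  c=7: 7 × 0.41 = 2.870
Maximum at c = 5 (3.300 surviving offspring).

5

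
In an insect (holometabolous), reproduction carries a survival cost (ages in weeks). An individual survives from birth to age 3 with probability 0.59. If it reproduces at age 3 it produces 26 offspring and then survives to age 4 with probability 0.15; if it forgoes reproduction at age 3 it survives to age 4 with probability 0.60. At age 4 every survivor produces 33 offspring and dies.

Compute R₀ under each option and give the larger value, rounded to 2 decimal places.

breed at age 3: R₀ = 0.59 × (26 + 0.15 × 33) = 0.59 × 30.9500 = 18.2605
delay to age 4: R₀ = 0.59 × (0.60 × 33) = 0.59 × 19.8000 = 11.6820
Higher: breed at age 3 (18.2605).

18.26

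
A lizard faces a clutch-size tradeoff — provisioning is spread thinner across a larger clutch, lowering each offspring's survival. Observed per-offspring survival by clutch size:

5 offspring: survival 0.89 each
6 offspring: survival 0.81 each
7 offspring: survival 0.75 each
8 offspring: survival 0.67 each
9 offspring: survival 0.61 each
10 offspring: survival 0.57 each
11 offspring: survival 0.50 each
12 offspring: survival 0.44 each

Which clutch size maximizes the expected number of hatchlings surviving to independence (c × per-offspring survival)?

10

Expected hatchlings surviving to independence = c × s(c):
  c=5: 5 × 0.89 = 4.450
  c=6: 6 × 0.81 = 4.860
  c=7: 7 × 0.75 = 5.250
  c=8: 8 × 0.67 = 5.360
  c=9: 9 × 0.61 = 5.490
  c=10: 10 × 0.57 = 5.700
  c=11: 11 × 0.50 = 5.500
  c=12: 12 × 0.44 = 5.280
Maximum at c = 10 (5.700 hatchlings surviving to independence).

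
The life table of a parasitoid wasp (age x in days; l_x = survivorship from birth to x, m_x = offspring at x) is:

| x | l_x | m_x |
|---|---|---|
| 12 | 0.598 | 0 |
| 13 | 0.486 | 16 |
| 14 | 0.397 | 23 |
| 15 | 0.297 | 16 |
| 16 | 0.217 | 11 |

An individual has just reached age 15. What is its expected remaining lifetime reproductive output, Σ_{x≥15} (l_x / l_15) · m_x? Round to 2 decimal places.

l_15 = 0.297. Conditional survival from age 15 to x is l_x / l_15.
  x=15: (0.297/0.297) × 16 = 16.0000
  x=16: (0.217/0.297) × 11 = 8.0370
Sum = 16.0000 + 8.0370 = 24.0370

24.04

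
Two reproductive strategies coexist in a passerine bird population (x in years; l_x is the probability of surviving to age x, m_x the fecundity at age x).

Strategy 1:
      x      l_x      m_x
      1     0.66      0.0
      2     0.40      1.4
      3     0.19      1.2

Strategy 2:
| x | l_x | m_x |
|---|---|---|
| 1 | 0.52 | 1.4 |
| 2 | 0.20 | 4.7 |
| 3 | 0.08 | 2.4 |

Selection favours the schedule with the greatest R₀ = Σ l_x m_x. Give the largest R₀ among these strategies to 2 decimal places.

1.86

Strategy 1: R₀ = 0.66×0.0 + 0.40×1.4 + 0.19×1.2 = 0.7880
Strategy 2: R₀ = 0.52×1.4 + 0.20×4.7 + 0.08×2.4 = 1.8600
Highest R₀: strategy 2 with 1.8600.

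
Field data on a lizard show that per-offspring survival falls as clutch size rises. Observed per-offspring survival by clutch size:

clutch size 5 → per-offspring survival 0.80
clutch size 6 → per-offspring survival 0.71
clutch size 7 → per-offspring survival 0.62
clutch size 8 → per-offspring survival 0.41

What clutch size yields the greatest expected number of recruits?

Expected recruits = c × s(c):
  c=5: 5 × 0.80 = 4.000
  c=6: 6 × 0.71 = 4.260
  c=7: 7 × 0.62 = 4.340
  c=8: 8 × 0.41 = 3.280
Maximum at c = 7 (4.340 recruits).

7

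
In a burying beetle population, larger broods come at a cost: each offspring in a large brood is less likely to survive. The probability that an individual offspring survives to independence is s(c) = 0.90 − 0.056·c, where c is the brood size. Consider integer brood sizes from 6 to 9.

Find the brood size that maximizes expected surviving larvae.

Expected surviving larvae = c × s(c):
  c=6: 6 × 0.564 = 3.384
  c=7: 7 × 0.508 = 3.556
  c=8: 8 × 0.452 = 3.616
  c=9: 9 × 0.396 = 3.564
Maximum at c = 8 (3.616 surviving larvae).

8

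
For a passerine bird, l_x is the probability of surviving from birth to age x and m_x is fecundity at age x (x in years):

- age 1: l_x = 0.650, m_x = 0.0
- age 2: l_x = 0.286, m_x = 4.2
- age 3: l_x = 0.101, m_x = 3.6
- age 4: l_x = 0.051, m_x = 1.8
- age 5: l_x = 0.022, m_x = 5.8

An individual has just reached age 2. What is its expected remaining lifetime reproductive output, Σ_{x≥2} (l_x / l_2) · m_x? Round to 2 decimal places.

6.24

l_2 = 0.286. Conditional survival from age 2 to x is l_x / l_2.
  x=2: (0.286/0.286) × 4.2 = 4.2000
  x=3: (0.101/0.286) × 3.6 = 1.2713
  x=4: (0.051/0.286) × 1.8 = 0.3210
  x=5: (0.022/0.286) × 5.8 = 0.4462
Sum = 4.2000 + 1.2713 + 0.3210 + 0.4462 = 6.2385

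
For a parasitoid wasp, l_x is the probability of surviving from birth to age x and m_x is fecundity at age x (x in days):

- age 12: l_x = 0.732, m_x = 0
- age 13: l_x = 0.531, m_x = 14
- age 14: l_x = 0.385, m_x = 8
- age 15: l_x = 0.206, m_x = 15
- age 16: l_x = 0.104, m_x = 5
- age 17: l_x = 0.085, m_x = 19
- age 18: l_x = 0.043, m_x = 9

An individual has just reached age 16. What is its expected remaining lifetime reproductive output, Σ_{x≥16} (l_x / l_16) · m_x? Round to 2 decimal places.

24.25

l_16 = 0.104. Conditional survival from age 16 to x is l_x / l_16.
  x=16: (0.104/0.104) × 5 = 5.0000
  x=17: (0.085/0.104) × 19 = 15.5288
  x=18: (0.043/0.104) × 9 = 3.7212
Sum = 5.0000 + 15.5288 + 3.7212 = 24.2500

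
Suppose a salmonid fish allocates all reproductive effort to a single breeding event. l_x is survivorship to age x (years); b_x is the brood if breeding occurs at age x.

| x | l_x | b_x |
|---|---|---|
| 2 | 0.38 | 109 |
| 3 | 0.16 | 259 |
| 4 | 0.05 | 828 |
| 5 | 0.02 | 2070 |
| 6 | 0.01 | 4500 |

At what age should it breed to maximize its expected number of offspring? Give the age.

6

Expected offspring if breeding at age x = l_x × b_x:
  age 2: 0.38 × 109 = 41.420
  age 3: 0.16 × 259 = 41.440
  age 4: 0.05 × 828 = 41.400
  age 5: 0.02 × 2070 = 41.400
  age 6: 0.01 × 4500 = 45.000
Maximum at age 6 (45.000).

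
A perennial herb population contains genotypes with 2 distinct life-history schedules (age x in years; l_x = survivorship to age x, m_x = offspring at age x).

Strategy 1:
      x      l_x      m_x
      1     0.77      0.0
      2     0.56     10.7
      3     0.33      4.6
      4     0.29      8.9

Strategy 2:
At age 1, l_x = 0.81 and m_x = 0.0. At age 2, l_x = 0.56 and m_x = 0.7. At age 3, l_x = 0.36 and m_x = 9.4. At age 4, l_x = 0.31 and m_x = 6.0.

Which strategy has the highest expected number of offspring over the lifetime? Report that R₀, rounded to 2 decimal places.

10.09

Strategy 1: R₀ = 0.77×0.0 + 0.56×10.7 + 0.33×4.6 + 0.29×8.9 = 10.0910
Strategy 2: R₀ = 0.81×0.0 + 0.56×0.7 + 0.36×9.4 + 0.31×6.0 = 5.6360
Highest R₀: strategy 1 with 10.0910.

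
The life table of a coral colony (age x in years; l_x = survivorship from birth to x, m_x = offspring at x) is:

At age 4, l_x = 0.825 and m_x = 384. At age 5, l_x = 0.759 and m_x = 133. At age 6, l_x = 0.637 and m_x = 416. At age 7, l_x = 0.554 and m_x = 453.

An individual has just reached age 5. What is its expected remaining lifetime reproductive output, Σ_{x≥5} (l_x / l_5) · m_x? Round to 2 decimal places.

l_5 = 0.759. Conditional survival from age 5 to x is l_x / l_5.
  x=5: (0.759/0.759) × 133 = 133.0000
  x=6: (0.637/0.759) × 416 = 349.1331
  x=7: (0.554/0.759) × 453 = 330.6482
Sum = 133.0000 + 349.1331 + 330.6482 = 812.7813

812.78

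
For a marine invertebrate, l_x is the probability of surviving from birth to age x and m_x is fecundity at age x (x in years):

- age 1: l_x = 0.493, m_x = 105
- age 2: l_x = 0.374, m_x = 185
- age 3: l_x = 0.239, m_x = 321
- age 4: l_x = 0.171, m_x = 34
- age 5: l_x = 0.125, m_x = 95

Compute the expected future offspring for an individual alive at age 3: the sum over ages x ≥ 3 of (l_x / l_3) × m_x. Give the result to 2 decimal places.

l_3 = 0.239. Conditional survival from age 3 to x is l_x / l_3.
  x=3: (0.239/0.239) × 321 = 321.0000
  x=4: (0.171/0.239) × 34 = 24.3264
  x=5: (0.125/0.239) × 95 = 49.6862
Sum = 321.0000 + 24.3264 + 49.6862 = 395.0126

395.01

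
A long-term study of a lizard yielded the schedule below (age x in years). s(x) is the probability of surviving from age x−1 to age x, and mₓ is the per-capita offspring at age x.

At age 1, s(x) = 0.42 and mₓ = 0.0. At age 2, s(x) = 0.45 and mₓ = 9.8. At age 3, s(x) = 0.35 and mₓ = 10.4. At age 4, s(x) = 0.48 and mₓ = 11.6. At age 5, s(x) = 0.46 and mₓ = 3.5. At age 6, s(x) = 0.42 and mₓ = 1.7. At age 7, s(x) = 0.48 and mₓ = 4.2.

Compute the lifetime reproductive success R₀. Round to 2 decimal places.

2.98

Survivorship from birth: l_x = s_1·s_2·…·s_x.
  l_1 = 0.42000
  l_2 = 0.18900
  l_3 = 0.06615
  l_4 = 0.03175
  l_5 = 0.01461
  l_6 = 0.00613
  l_7 = 0.00294
R₀ = Σ l_x mₓ:
  age 1: 0.42000 × 0.0 = 0.0000
  age 2: 0.18900 × 9.8 = 1.8522
  age 3: 0.06615 × 10.4 = 0.6880
  age 4: 0.03175 × 11.6 = 0.3683
  age 5: 0.01461 × 3.5 = 0.0511
  age 6: 0.00613 × 1.7 = 0.0104
  age 7: 0.00294 × 4.2 = 0.0123
R₀ = 0.0000 + 1.8522 + 0.6880 + 0.3683 + 0.0511 + 0.0104 + 0.0123 = 2.9824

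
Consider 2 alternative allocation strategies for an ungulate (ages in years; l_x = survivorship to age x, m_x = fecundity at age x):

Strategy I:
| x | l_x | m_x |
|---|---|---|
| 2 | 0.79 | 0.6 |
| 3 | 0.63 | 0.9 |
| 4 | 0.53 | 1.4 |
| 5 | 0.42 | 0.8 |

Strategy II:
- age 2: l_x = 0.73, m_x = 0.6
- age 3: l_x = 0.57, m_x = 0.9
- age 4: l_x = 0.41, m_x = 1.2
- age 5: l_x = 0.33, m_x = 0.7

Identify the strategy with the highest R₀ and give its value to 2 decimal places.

Strategy I: R₀ = 0.79×0.6 + 0.63×0.9 + 0.53×1.4 + 0.42×0.8 = 2.1190
Strategy II: R₀ = 0.73×0.6 + 0.57×0.9 + 0.41×1.2 + 0.33×0.7 = 1.6740
Highest R₀: strategy I with 2.1190.

2.12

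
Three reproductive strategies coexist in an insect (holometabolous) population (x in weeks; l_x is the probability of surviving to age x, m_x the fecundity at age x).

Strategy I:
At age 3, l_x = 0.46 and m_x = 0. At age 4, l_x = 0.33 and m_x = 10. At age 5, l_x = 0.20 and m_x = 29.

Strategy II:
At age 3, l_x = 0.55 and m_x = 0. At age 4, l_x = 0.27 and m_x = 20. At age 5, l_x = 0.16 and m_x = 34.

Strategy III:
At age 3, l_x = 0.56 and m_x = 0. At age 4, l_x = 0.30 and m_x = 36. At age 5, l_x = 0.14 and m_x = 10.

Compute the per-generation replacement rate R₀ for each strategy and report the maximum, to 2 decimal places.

Strategy I: R₀ = 0.46×0 + 0.33×10 + 0.20×29 = 9.1000
Strategy II: R₀ = 0.55×0 + 0.27×20 + 0.16×34 = 10.8400
Strategy III: R₀ = 0.56×0 + 0.30×36 + 0.14×10 = 12.2000
Highest R₀: strategy III with 12.2000.

12.20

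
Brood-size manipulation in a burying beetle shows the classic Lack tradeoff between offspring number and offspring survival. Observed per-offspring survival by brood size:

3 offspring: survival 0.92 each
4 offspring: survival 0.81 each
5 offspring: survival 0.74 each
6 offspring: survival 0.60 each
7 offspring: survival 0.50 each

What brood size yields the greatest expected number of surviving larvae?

5

Expected surviving larvae = c × s(c):
  c=3: 3 × 0.92 = 2.760
  c=4: 4 × 0.81 = 3.240
  c=5: 5 × 0.74 = 3.700
  c=6: 6 × 0.60 = 3.600
  c=7: 7 × 0.50 = 3.500
Maximum at c = 5 (3.700 surviving larvae).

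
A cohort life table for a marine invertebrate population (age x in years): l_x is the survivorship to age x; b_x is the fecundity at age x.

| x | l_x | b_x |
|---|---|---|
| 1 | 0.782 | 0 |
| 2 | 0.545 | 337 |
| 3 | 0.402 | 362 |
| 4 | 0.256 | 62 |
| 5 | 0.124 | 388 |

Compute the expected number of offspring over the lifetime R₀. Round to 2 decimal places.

R₀ = Σ l_x b_x:
  age 1: 0.782 × 0 = 0.0000
  age 2: 0.545 × 337 = 183.6650
  age 3: 0.402 × 362 = 145.5240
  age 4: 0.256 × 62 = 15.8720
  age 5: 0.124 × 388 = 48.1120
R₀ = 0.0000 + 183.6650 + 145.5240 + 15.8720 + 48.1120 = 393.1730

393.17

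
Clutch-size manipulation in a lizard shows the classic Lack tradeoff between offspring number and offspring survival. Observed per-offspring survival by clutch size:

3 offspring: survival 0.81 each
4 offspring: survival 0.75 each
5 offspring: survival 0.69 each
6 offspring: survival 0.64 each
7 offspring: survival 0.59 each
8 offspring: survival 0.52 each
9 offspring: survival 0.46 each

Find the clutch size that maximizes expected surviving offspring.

8

Expected surviving offspring = c × s(c):
  c=3: 3 × 0.81 = 2.430
  c=4: 4 × 0.75 = 3.000
  c=5: 5 × 0.69 = 3.450
  c=6: 6 × 0.64 = 3.840
  c=7: 7 × 0.59 = 4.130
  c=8: 8 × 0.52 = 4.160
  c=9: 9 × 0.46 = 4.140
Maximum at c = 8 (4.160 surviving offspring).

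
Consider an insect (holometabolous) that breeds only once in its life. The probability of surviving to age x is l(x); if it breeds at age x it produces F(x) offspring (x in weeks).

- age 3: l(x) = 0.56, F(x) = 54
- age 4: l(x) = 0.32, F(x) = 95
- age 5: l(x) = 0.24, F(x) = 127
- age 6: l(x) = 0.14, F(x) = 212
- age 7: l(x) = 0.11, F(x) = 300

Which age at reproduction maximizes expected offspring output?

Expected offspring if breeding at age x = l(x) × F(x):
  age 3: 0.56 × 54 = 30.240
  age 4: 0.32 × 95 = 30.400
  age 5: 0.24 × 127 = 30.480
  age 6: 0.14 × 212 = 29.680
  age 7: 0.11 × 300 = 33.000
Maximum at age 7 (33.000).

7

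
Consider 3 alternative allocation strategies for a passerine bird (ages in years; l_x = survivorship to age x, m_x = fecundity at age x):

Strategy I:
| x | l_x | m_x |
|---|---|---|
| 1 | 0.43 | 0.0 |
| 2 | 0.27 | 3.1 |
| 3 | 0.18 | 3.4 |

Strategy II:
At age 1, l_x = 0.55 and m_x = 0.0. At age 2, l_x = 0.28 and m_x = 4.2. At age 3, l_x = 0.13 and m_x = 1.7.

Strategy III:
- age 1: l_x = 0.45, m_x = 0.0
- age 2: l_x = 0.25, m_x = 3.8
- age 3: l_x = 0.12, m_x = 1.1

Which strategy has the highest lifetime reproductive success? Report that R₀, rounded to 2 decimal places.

Strategy I: R₀ = 0.43×0.0 + 0.27×3.1 + 0.18×3.4 = 1.4490
Strategy II: R₀ = 0.55×0.0 + 0.28×4.2 + 0.13×1.7 = 1.3970
Strategy III: R₀ = 0.45×0.0 + 0.25×3.8 + 0.12×1.1 = 1.0820
Highest R₀: strategy I with 1.4490.

1.45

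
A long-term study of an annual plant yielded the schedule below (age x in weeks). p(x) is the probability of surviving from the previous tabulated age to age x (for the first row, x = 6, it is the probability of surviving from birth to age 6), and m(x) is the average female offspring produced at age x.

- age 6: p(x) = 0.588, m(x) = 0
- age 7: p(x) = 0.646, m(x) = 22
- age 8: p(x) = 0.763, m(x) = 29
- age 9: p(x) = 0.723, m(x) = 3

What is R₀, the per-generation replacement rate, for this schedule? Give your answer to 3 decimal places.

Survivorship from birth: l_x = p_6·p_7·…·p_x.
  l_6 = 0.58800
  l_7 = 0.37985
  l_8 = 0.28982
  l_9 = 0.20954
R₀ = Σ l_x m(x):
  age 6: 0.58800 × 0 = 0.0000
  age 7: 0.37985 × 22 = 8.3567
  age 8: 0.28982 × 29 = 8.4048
  age 9: 0.20954 × 3 = 0.6286
R₀ = 0.0000 + 8.3567 + 8.4048 + 0.6286 = 17.3901

17.390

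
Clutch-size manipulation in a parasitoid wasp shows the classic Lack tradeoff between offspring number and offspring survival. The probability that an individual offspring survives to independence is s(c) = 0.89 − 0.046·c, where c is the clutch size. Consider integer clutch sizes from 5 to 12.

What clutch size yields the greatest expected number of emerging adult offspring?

Expected emerging adult offspring = c × s(c):
  c=5: 5 × 0.660 = 3.300
  c=6: 6 × 0.614 = 3.684
  c=7: 7 × 0.568 = 3.976
  c=8: 8 × 0.522 = 4.176
  c=9: 9 × 0.476 = 4.284
  c=10: 10 × 0.430 = 4.300
  c=11: 11 × 0.384 = 4.224
  c=12: 12 × 0.338 = 4.056
Maximum at c = 10 (4.300 emerging adult offspring).

10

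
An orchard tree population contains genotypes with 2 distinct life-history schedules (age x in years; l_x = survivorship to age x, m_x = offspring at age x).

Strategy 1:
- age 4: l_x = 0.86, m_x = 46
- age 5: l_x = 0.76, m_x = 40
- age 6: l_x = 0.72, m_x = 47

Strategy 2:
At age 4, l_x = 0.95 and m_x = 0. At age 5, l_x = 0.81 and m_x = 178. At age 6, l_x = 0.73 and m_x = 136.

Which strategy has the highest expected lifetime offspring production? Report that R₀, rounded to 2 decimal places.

Strategy 1: R₀ = 0.86×46 + 0.76×40 + 0.72×47 = 103.8000
Strategy 2: R₀ = 0.95×0 + 0.81×178 + 0.73×136 = 243.4600
Highest R₀: strategy 2 with 243.4600.

243.46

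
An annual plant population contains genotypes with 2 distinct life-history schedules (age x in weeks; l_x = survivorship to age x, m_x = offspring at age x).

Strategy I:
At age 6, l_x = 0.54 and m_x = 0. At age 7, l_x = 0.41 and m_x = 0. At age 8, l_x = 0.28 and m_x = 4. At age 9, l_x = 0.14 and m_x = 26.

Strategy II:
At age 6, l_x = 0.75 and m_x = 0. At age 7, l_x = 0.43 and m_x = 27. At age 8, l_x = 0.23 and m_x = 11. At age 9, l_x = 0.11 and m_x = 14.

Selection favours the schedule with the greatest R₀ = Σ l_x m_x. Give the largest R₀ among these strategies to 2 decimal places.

15.68

Strategy I: R₀ = 0.54×0 + 0.41×0 + 0.28×4 + 0.14×26 = 4.7600
Strategy II: R₀ = 0.75×0 + 0.43×27 + 0.23×11 + 0.11×14 = 15.6800
Highest R₀: strategy II with 15.6800.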